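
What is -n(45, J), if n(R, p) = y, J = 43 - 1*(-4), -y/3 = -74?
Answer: -222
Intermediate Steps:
y = 222 (y = -3*(-74) = 222)
J = 47 (J = 43 + 4 = 47)
n(R, p) = 222
-n(45, J) = -1*222 = -222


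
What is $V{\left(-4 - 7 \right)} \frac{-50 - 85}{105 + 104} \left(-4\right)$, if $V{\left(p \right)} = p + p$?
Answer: $- \frac{1080}{19} \approx -56.842$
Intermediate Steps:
$V{\left(p \right)} = 2 p$
$V{\left(-4 - 7 \right)} \frac{-50 - 85}{105 + 104} \left(-4\right) = 2 \left(-4 - 7\right) \frac{-50 - 85}{105 + 104} \left(-4\right) = 2 \left(-4 - 7\right) \left(- \frac{135}{209}\right) \left(-4\right) = 2 \left(-11\right) \left(\left(-135\right) \frac{1}{209}\right) \left(-4\right) = \left(-22\right) \left(- \frac{135}{209}\right) \left(-4\right) = \frac{270}{19} \left(-4\right) = - \frac{1080}{19}$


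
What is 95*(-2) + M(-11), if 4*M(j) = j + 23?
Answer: -187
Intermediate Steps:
M(j) = 23/4 + j/4 (M(j) = (j + 23)/4 = (23 + j)/4 = 23/4 + j/4)
95*(-2) + M(-11) = 95*(-2) + (23/4 + (¼)*(-11)) = -190 + (23/4 - 11/4) = -190 + 3 = -187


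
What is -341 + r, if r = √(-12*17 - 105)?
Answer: -341 + I*√309 ≈ -341.0 + 17.578*I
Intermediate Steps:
r = I*√309 (r = √(-204 - 105) = √(-309) = I*√309 ≈ 17.578*I)
-341 + r = -341 + I*√309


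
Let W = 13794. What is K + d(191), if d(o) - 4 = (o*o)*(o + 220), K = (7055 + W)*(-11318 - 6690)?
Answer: -360455097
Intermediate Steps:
K = -375448792 (K = (7055 + 13794)*(-11318 - 6690) = 20849*(-18008) = -375448792)
d(o) = 4 + o**2*(220 + o) (d(o) = 4 + (o*o)*(o + 220) = 4 + o**2*(220 + o))
K + d(191) = -375448792 + (4 + 191**3 + 220*191**2) = -375448792 + (4 + 6967871 + 220*36481) = -375448792 + (4 + 6967871 + 8025820) = -375448792 + 14993695 = -360455097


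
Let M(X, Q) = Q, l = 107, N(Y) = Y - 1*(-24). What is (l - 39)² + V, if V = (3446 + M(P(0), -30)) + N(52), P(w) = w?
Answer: 8116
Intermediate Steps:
N(Y) = 24 + Y (N(Y) = Y + 24 = 24 + Y)
V = 3492 (V = (3446 - 30) + (24 + 52) = 3416 + 76 = 3492)
(l - 39)² + V = (107 - 39)² + 3492 = 68² + 3492 = 4624 + 3492 = 8116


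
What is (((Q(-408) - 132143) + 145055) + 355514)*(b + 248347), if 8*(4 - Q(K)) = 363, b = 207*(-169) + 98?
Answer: 314544475287/4 ≈ 7.8636e+10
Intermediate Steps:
b = -34885 (b = -34983 + 98 = -34885)
Q(K) = -331/8 (Q(K) = 4 - 1/8*363 = 4 - 363/8 = -331/8)
(((Q(-408) - 132143) + 145055) + 355514)*(b + 248347) = (((-331/8 - 132143) + 145055) + 355514)*(-34885 + 248347) = ((-1057475/8 + 145055) + 355514)*213462 = (102965/8 + 355514)*213462 = (2947077/8)*213462 = 314544475287/4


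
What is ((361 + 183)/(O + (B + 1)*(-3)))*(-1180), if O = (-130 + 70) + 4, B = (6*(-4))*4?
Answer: -641920/229 ≈ -2803.1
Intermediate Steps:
B = -96 (B = -24*4 = -96)
O = -56 (O = -60 + 4 = -56)
((361 + 183)/(O + (B + 1)*(-3)))*(-1180) = ((361 + 183)/(-56 + (-96 + 1)*(-3)))*(-1180) = (544/(-56 - 95*(-3)))*(-1180) = (544/(-56 + 285))*(-1180) = (544/229)*(-1180) = -641920/229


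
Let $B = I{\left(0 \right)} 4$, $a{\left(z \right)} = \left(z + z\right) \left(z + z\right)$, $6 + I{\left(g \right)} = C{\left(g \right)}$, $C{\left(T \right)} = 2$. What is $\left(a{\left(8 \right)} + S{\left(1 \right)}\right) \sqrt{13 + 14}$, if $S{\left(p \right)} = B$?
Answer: $720 \sqrt{3} \approx 1247.1$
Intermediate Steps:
$I{\left(g \right)} = -4$ ($I{\left(g \right)} = -6 + 2 = -4$)
$a{\left(z \right)} = 4 z^{2}$ ($a{\left(z \right)} = 2 z 2 z = 4 z^{2}$)
$B = -16$ ($B = \left(-4\right) 4 = -16$)
$S{\left(p \right)} = -16$
$\left(a{\left(8 \right)} + S{\left(1 \right)}\right) \sqrt{13 + 14} = \left(4 \cdot 8^{2} - 16\right) \sqrt{13 + 14} = \left(4 \cdot 64 - 16\right) \sqrt{27} = \left(256 - 16\right) 3 \sqrt{3} = 240 \cdot 3 \sqrt{3} = 720 \sqrt{3}$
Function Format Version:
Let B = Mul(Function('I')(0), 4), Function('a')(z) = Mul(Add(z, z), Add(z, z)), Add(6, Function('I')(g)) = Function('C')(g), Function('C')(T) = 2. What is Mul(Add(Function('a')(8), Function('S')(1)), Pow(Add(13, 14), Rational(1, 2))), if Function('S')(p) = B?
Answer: Mul(720, Pow(3, Rational(1, 2))) ≈ 1247.1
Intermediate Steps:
Function('I')(g) = -4 (Function('I')(g) = Add(-6, 2) = -4)
Function('a')(z) = Mul(4, Pow(z, 2)) (Function('a')(z) = Mul(Mul(2, z), Mul(2, z)) = Mul(4, Pow(z, 2)))
B = -16 (B = Mul(-4, 4) = -16)
Function('S')(p) = -16
Mul(Add(Function('a')(8), Function('S')(1)), Pow(Add(13, 14), Rational(1, 2))) = Mul(Add(Mul(4, Pow(8, 2)), -16), Pow(Add(13, 14), Rational(1, 2))) = Mul(Add(Mul(4, 64), -16), Pow(27, Rational(1, 2))) = Mul(Add(256, -16), Mul(3, Pow(3, Rational(1, 2)))) = Mul(240, Mul(3, Pow(3, Rational(1, 2)))) = Mul(720, Pow(3, Rational(1, 2)))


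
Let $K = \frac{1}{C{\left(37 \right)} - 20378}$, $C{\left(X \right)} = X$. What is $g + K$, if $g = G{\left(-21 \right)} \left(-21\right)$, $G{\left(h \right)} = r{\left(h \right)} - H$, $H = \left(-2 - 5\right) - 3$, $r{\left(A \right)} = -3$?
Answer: $- \frac{2990128}{20341} \approx -147.0$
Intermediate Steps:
$H = -10$ ($H = -7 - 3 = -10$)
$G{\left(h \right)} = 7$ ($G{\left(h \right)} = -3 - -10 = -3 + 10 = 7$)
$g = -147$ ($g = 7 \left(-21\right) = -147$)
$K = - \frac{1}{20341}$ ($K = \frac{1}{37 - 20378} = \frac{1}{-20341} = - \frac{1}{20341} \approx -4.9162 \cdot 10^{-5}$)
$g + K = -147 - \frac{1}{20341} = - \frac{2990128}{20341}$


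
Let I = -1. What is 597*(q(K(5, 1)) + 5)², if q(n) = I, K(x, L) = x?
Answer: 9552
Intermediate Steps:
q(n) = -1
597*(q(K(5, 1)) + 5)² = 597*(-1 + 5)² = 597*4² = 597*16 = 9552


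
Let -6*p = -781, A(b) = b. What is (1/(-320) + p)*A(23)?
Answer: 2874011/960 ≈ 2993.8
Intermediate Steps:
p = 781/6 (p = -⅙*(-781) = 781/6 ≈ 130.17)
(1/(-320) + p)*A(23) = (1/(-320) + 781/6)*23 = (-1/320 + 781/6)*23 = (124957/960)*23 = 2874011/960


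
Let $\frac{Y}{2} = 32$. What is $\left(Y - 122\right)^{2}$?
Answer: $3364$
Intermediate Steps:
$Y = 64$ ($Y = 2 \cdot 32 = 64$)
$\left(Y - 122\right)^{2} = \left(64 - 122\right)^{2} = \left(-58\right)^{2} = 3364$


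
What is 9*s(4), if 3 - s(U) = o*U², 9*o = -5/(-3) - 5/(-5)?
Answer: -47/3 ≈ -15.667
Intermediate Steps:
o = 8/27 (o = (-5/(-3) - 5/(-5))/9 = (-5*(-⅓) - 5*(-⅕))/9 = (5/3 + 1)/9 = (⅑)*(8/3) = 8/27 ≈ 0.29630)
s(U) = 3 - 8*U²/27
9*s(4) = 9*(3 - 8/27*4²) = 9*(3 - 8/27*16) = 9*(3 - 128/27) = 9*(-47/27) = -47/3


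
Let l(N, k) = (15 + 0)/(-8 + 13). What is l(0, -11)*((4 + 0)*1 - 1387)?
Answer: -4149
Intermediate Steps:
l(N, k) = 3 (l(N, k) = 15/5 = 15*(⅕) = 3)
l(0, -11)*((4 + 0)*1 - 1387) = 3*((4 + 0)*1 - 1387) = 3*(4*1 - 1387) = 3*(4 - 1387) = 3*(-1383) = -4149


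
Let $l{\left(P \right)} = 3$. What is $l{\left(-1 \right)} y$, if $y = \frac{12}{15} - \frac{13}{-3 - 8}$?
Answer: $\frac{327}{55} \approx 5.9455$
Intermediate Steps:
$y = \frac{109}{55}$ ($y = 12 \cdot \frac{1}{15} - \frac{13}{-3 - 8} = \frac{4}{5} - \frac{13}{-11} = \frac{4}{5} - - \frac{13}{11} = \frac{4}{5} + \frac{13}{11} = \frac{109}{55} \approx 1.9818$)
$l{\left(-1 \right)} y = 3 \cdot \frac{109}{55} = \frac{327}{55}$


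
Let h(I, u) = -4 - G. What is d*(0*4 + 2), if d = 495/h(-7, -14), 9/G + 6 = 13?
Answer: -6930/37 ≈ -187.30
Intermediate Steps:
G = 9/7 (G = 9/(-6 + 13) = 9/7 ≈ 1.2857)
h(I, u) = -37/7 (h(I, u) = -4 - 1*9/7 = -4 - 9/7 = -37/7)
d = -3465/37 (d = 495/(-37/7) = 495*(-7/37) = -3465/37 ≈ -93.649)
d*(0*4 + 2) = -3465*(0*4 + 2)/37 = -3465*(0 + 2)/37 = -3465/37*2 = -6930/37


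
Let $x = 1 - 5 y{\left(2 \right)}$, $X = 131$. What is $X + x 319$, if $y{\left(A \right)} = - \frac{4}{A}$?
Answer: $3640$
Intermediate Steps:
$x = 11$ ($x = 1 - 5 \left(- \frac{4}{2}\right) = 1 - 5 \left(\left(-4\right) \frac{1}{2}\right) = 1 - -10 = 1 + 10 = 11$)
$X + x 319 = 131 + 11 \cdot 319 = 131 + 3509 = 3640$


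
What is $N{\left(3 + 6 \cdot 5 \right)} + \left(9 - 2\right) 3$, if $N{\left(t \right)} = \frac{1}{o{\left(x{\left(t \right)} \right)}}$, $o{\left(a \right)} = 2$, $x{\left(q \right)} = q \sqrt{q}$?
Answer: $\frac{43}{2} \approx 21.5$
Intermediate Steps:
$x{\left(q \right)} = q^{\frac{3}{2}}$
$N{\left(t \right)} = \frac{1}{2}$
$N{\left(3 + 6 \cdot 5 \right)} + \left(9 - 2\right) 3 = \frac{1}{2} + \left(9 - 2\right) 3 = \frac{1}{2} + 7 \cdot 3 = \frac{1}{2} + 21 = \frac{43}{2}$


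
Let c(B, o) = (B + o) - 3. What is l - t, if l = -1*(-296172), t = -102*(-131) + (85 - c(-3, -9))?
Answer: 282710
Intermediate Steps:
c(B, o) = -3 + B + o
t = 13462 (t = -102*(-131) + (85 - (-3 - 3 - 9)) = 13362 + (85 - 1*(-15)) = 13362 + (85 + 15) = 13362 + 100 = 13462)
l = 296172
l - t = 296172 - 1*13462 = 296172 - 13462 = 282710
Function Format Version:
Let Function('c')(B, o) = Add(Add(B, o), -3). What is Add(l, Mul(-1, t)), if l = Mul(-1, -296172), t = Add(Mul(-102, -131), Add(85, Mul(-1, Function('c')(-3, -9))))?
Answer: 282710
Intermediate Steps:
Function('c')(B, o) = Add(-3, B, o)
t = 13462 (t = Add(Mul(-102, -131), Add(85, Mul(-1, Add(-3, -3, -9)))) = Add(13362, Add(85, Mul(-1, -15))) = Add(13362, Add(85, 15)) = Add(13362, 100) = 13462)
l = 296172
Add(l, Mul(-1, t)) = Add(296172, Mul(-1, 13462)) = Add(296172, -13462) = 282710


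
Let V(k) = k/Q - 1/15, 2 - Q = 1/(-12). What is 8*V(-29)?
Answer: -8392/75 ≈ -111.89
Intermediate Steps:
Q = 25/12 (Q = 2 - 1/(-12) = 2 - 1*(-1/12) = 2 + 1/12 = 25/12 ≈ 2.0833)
V(k) = -1/15 + 12*k/25 (V(k) = k/(25/12) - 1/15 = k*(12/25) - 1*1/15 = 12*k/25 - 1/15 = -1/15 + 12*k/25)
8*V(-29) = 8*(-1/15 + (12/25)*(-29)) = 8*(-1/15 - 348/25) = 8*(-1049/75) = -8392/75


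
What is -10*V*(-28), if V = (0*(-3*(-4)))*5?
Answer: 0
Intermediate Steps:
V = 0 (V = (0*12)*5 = 0*5 = 0)
-10*V*(-28) = -10*0*(-28) = 0*(-28) = 0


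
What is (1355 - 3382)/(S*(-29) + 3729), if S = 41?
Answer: -2027/2540 ≈ -0.79803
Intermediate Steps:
(1355 - 3382)/(S*(-29) + 3729) = (1355 - 3382)/(41*(-29) + 3729) = -2027/(-1189 + 3729) = -2027/2540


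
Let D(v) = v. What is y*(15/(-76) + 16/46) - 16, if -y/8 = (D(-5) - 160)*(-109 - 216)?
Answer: -28213742/437 ≈ -64562.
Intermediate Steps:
y = -429000 (y = -8*(-5 - 160)*(-109 - 216) = -(-1320)*(-325) = -8*53625 = -429000)
y*(15/(-76) + 16/46) - 16 = -429000*(15/(-76) + 16/46) - 16 = -429000*(15*(-1/76) + 16*(1/46)) - 16 = -429000*(-15/76 + 8/23) - 16 = -429000*263/1748 - 16 = -28206750/437 - 16 = -28213742/437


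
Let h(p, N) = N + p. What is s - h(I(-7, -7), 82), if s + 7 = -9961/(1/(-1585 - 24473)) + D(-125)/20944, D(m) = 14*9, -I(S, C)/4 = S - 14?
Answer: 388307093249/1496 ≈ 2.5956e+8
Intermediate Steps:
I(S, C) = 56 - 4*S (I(S, C) = -4*(S - 14) = -4*(-14 + S) = 56 - 4*S)
D(m) = 126
s = 388307341585/1496 (s = -7 + (-9961/(1/(-1585 - 24473)) + 126/20944) = -7 + (-9961/(1/(-26058)) + 126*(1/20944)) = -7 + (-9961/(-1/26058) + 9/1496) = -7 + (-9961*(-26058) + 9/1496) = -7 + (259563738 + 9/1496) = -7 + 388307352057/1496 = 388307341585/1496 ≈ 2.5956e+8)
s - h(I(-7, -7), 82) = 388307341585/1496 - (82 + (56 - 4*(-7))) = 388307341585/1496 - (82 + (56 + 28)) = 388307341585/1496 - (82 + 84) = 388307341585/1496 - 1*166 = 388307341585/1496 - 166 = 388307093249/1496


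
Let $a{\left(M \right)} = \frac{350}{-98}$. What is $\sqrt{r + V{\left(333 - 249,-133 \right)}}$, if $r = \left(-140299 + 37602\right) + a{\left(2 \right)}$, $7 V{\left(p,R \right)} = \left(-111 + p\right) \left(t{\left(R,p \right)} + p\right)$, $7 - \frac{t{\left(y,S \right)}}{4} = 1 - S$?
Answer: $\frac{2 i \sqrt{1279061}}{7} \approx 323.13 i$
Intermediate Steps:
$a{\left(M \right)} = - \frac{25}{7}$ ($a{\left(M \right)} = 350 \left(- \frac{1}{98}\right) = - \frac{25}{7}$)
$t{\left(y,S \right)} = 24 + 4 S$ ($t{\left(y,S \right)} = 28 - 4 \left(1 - S\right) = 28 + \left(-4 + 4 S\right) = 24 + 4 S$)
$V{\left(p,R \right)} = \frac{\left(-111 + p\right) \left(24 + 5 p\right)}{7}$ ($V{\left(p,R \right)} = \frac{\left(-111 + p\right) \left(\left(24 + 4 p\right) + p\right)}{7} = \frac{\left(-111 + p\right) \left(24 + 5 p\right)}{7}$)
$r = - \frac{718904}{7}$ ($r = \left(-140299 + 37602\right) - \frac{25}{7} = -102697 - \frac{25}{7} = - \frac{718904}{7} \approx -1.027 \cdot 10^{5}$)
$\sqrt{r + V{\left(333 - 249,-133 \right)}} = \sqrt{- \frac{718904}{7} - \left(\frac{2664}{7} - \frac{5 \left(333 - 249\right)^{2}}{7} + \frac{531 \left(333 - 249\right)}{7}\right)} = \sqrt{- \frac{718904}{7} - \left(\frac{47268}{7} - 5040\right)} = \sqrt{- \frac{718904}{7} - \frac{11988}{7}} = \sqrt{- \frac{730892}{7}} = \frac{2 i \sqrt{1279061}}{7}$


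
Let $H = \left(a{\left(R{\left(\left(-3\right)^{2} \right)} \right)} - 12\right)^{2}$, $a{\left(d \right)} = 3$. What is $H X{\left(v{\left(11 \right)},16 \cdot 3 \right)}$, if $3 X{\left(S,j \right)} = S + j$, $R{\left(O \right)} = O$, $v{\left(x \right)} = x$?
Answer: $1593$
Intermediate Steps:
$X{\left(S,j \right)} = \frac{S}{3} + \frac{j}{3}$ ($X{\left(S,j \right)} = \frac{S + j}{3} = \frac{S}{3} + \frac{j}{3}$)
$H = 81$ ($H = \left(3 - 12\right)^{2} = \left(-9\right)^{2} = 81$)
$H X{\left(v{\left(11 \right)},16 \cdot 3 \right)} = 81 \left(\frac{1}{3} \cdot 11 + \frac{16 \cdot 3}{3}\right) = 81 \left(\frac{11}{3} + \frac{1}{3} \cdot 48\right) = 81 \left(\frac{11}{3} + 16\right) = 81 \cdot \frac{59}{3} = 1593$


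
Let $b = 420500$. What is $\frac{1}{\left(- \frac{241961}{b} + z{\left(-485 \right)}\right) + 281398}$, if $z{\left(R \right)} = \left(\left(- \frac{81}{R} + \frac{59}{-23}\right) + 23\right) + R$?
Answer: $\frac{938135500}{263553245169809} \approx 3.5596 \cdot 10^{-6}$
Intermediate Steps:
$z{\left(R \right)} = \frac{470}{23} + R - \frac{81}{R}$ ($z{\left(R \right)} = \left(\left(- \frac{81}{R} + 59 \left(- \frac{1}{23}\right)\right) + 23\right) + R = \left(\left(- \frac{81}{R} - \frac{59}{23}\right) + 23\right) + R = \left(\left(- \frac{59}{23} - \frac{81}{R}\right) + 23\right) + R = \left(\frac{470}{23} - \frac{81}{R}\right) + R = \frac{470}{23} + R - \frac{81}{R}$)
$\frac{1}{\left(- \frac{241961}{b} + z{\left(-485 \right)}\right) + 281398} = \frac{1}{\left(- \frac{241961}{420500} - \left(\frac{10685}{23} - \frac{81}{485}\right)\right) + 281398} = \frac{1}{\left(\left(-241961\right) \frac{1}{420500} - \frac{5180362}{11155}\right) + 281398} = \frac{1}{\left(- \frac{241961}{420500} + \left(\frac{470}{23} - 485 + \frac{81}{485}\right)\right) + 281398} = \frac{1}{\left(- \frac{241961}{420500} - \frac{5180362}{11155}\right) + 281398} = \frac{1}{- \frac{436208259191}{938135500} + 281398} = \frac{1}{\frac{263553245169809}{938135500}} = \frac{938135500}{263553245169809}$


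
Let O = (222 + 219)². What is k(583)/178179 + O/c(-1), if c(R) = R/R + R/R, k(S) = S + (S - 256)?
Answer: 34652431919/356358 ≈ 97241.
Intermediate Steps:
k(S) = -256 + 2*S (k(S) = S + (-256 + S) = -256 + 2*S)
c(R) = 2 (c(R) = 1 + 1 = 2)
O = 194481 (O = 441² = 194481)
k(583)/178179 + O/c(-1) = (-256 + 2*583)/178179 + 194481/2 = (-256 + 1166)*(1/178179) + 194481*(½) = 910*(1/178179) + 194481/2 = 910/178179 + 194481/2 = 34652431919/356358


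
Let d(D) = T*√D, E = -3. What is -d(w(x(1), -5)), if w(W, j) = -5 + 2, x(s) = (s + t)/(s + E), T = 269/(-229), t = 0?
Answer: 269*I*√3/229 ≈ 2.0346*I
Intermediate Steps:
T = -269/229 (T = 269*(-1/229) = -269/229 ≈ -1.1747)
x(s) = s/(-3 + s) (x(s) = (s + 0)/(s - 3) = s/(-3 + s))
w(W, j) = -3
d(D) = -269*√D/229
-d(w(x(1), -5)) = -(-269)*√(-3)/229 = -(-269)*I*√3/229 = 269*I*√3/229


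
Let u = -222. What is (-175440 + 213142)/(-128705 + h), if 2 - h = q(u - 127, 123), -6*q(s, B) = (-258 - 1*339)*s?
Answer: -75404/187955 ≈ -0.40118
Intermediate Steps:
q(s, B) = 199*s/2 (q(s, B) = -(-258 - 1*339)*s/6 = -(-258 - 339)*s/6 = -(-199)*s/2 = 199*s/2)
h = 69455/2 (h = 2 - 199*(-222 - 127)/2 = 2 - 199*(-349)/2 = 2 - 1*(-69451/2) = 2 + 69451/2 = 69455/2 ≈ 34728.)
(-175440 + 213142)/(-128705 + h) = (-175440 + 213142)/(-128705 + 69455/2) = 37702/(-187955/2) = 37702*(-2/187955) = -75404/187955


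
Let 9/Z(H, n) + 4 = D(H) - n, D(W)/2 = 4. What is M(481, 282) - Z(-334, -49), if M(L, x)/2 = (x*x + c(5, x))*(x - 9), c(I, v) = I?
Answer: 2301410193/53 ≈ 4.3423e+7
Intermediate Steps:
M(L, x) = 2*(-9 + x)*(5 + x²) (M(L, x) = 2*((x*x + 5)*(x - 9)) = 2*((x² + 5)*(-9 + x)) = 2*((5 + x²)*(-9 + x)) = 2*((-9 + x)*(5 + x²)) = 2*(-9 + x)*(5 + x²))
D(W) = 8 (D(W) = 2*4 = 8)
Z(H, n) = 9/(4 - n) (Z(H, n) = 9/(-4 + (8 - n)) = 9/(4 - n))
M(481, 282) - Z(-334, -49) = (-90 - 18*282² + 2*282³ + 10*282) - (-9)/(-4 - 49) = (-90 - 18*79524 + 2*22425768 + 2820) - (-9)/(-53) = (-90 - 1431432 + 44851536 + 2820) - (-9)*(-1)/53 = 43422834 - 1*9/53 = 43422834 - 9/53 = 2301410193/53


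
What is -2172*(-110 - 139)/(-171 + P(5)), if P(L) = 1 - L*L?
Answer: -180276/65 ≈ -2773.5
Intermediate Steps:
P(L) = 1 - L²
-2172*(-110 - 139)/(-171 + P(5)) = -2172*(-110 - 139)/(-171 + (1 - 1*5²)) = -(-540828)/(-171 + (1 - 1*25)) = -(-540828)/(-171 + (1 - 25)) = -(-540828)/(-171 - 24) = -(-540828)/(-195) = -(-540828)*(-1)/195 = -2172*83/65 = -180276/65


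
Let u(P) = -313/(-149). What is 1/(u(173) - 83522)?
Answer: -149/12444465 ≈ -1.1973e-5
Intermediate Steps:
u(P) = 313/149 (u(P) = -313*(-1/149) = 313/149)
1/(u(173) - 83522) = 1/(313/149 - 83522) = 1/(-12444465/149) = -149/12444465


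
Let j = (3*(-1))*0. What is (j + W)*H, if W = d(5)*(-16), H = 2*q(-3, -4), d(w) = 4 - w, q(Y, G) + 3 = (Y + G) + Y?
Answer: -416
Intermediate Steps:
q(Y, G) = -3 + G + 2*Y (q(Y, G) = -3 + ((Y + G) + Y) = -3 + ((G + Y) + Y) = -3 + (G + 2*Y) = -3 + G + 2*Y)
j = 0 (j = -3*0 = 0)
H = -26 (H = 2*(-3 - 4 + 2*(-3)) = 2*(-3 - 4 - 6) = 2*(-13) = -26)
W = 16 (W = (4 - 1*5)*(-16) = (4 - 5)*(-16) = -1*(-16) = 16)
(j + W)*H = (0 + 16)*(-26) = 16*(-26) = -416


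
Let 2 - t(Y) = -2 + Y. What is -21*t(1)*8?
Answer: -504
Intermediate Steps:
t(Y) = 4 - Y (t(Y) = 2 - (-2 + Y) = 2 + (2 - Y) = 4 - Y)
-21*t(1)*8 = -21*(4 - 1*1)*8 = -21*(4 - 1)*8 = -21*3*8 = -63*8 = -504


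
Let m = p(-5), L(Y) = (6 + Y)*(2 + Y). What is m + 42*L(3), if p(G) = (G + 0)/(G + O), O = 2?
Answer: 5675/3 ≈ 1891.7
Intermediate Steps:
L(Y) = (2 + Y)*(6 + Y)
p(G) = G/(2 + G) (p(G) = (G + 0)/(G + 2) = G/(2 + G))
m = 5/3 (m = -5/(2 - 5) = -5/(-3) = -5*(-⅓) = 5/3 ≈ 1.6667)
m + 42*L(3) = 5/3 + 42*(12 + 3² + 8*3) = 5/3 + 42*(12 + 9 + 24) = 5/3 + 42*45 = 5/3 + 1890 = 5675/3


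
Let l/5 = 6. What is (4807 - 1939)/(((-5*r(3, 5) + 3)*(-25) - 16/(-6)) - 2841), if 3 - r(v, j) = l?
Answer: -8604/18865 ≈ -0.45608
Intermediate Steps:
l = 30 (l = 5*6 = 30)
r(v, j) = -27 (r(v, j) = 3 - 1*30 = 3 - 30 = -27)
(4807 - 1939)/(((-5*r(3, 5) + 3)*(-25) - 16/(-6)) - 2841) = (4807 - 1939)/(((-5*(-27) + 3)*(-25) - 16/(-6)) - 2841) = 2868/(((135 + 3)*(-25) - 16*(-⅙)) - 2841) = 2868/((138*(-25) + 8/3) - 2841) = 2868/((-3450 + 8/3) - 2841) = 2868/(-10342/3 - 2841) = 2868/(-18865/3) = 2868*(-3/18865) = -8604/18865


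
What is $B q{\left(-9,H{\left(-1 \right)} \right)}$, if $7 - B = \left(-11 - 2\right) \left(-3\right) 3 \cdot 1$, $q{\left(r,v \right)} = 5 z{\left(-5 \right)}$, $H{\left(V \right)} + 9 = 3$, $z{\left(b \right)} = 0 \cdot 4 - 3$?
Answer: $1650$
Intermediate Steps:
$z{\left(b \right)} = -3$ ($z{\left(b \right)} = 0 - 3 = -3$)
$H{\left(V \right)} = -6$ ($H{\left(V \right)} = -9 + 3 = -6$)
$q{\left(r,v \right)} = -15$ ($q{\left(r,v \right)} = 5 \left(-3\right) = -15$)
$B = -110$ ($B = 7 - \left(-11 - 2\right) \left(-3\right) 3 \cdot 1 = 7 - - 13 \left(\left(-9\right) 1\right) = 7 - \left(-13\right) \left(-9\right) = 7 - 117 = -110$)
$B q{\left(-9,H{\left(-1 \right)} \right)} = \left(-110\right) \left(-15\right) = 1650$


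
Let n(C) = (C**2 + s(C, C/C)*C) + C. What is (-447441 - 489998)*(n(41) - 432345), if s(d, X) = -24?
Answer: 404605234473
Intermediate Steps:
n(C) = C**2 - 23*C (n(C) = (C**2 - 24*C) + C = C**2 - 23*C)
(-447441 - 489998)*(n(41) - 432345) = (-447441 - 489998)*(41*(-23 + 41) - 432345) = -937439*(41*18 - 432345) = -937439*(738 - 432345) = -937439*(-431607) = 404605234473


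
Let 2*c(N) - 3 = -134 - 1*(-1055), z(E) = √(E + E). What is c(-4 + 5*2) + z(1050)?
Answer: 462 + 10*√21 ≈ 507.83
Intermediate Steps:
z(E) = √2*√E (z(E) = √(2*E) = √2*√E)
c(N) = 462 (c(N) = 3/2 + (-134 - 1*(-1055))/2 = 3/2 + (-134 + 1055)/2 = 3/2 + (½)*921 = 3/2 + 921/2 = 462)
c(-4 + 5*2) + z(1050) = 462 + √2*√1050 = 462 + √2*(5*√42) = 462 + 10*√21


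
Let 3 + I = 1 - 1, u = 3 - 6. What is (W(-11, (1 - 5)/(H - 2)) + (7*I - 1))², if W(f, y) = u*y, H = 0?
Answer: 784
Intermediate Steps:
u = -3
W(f, y) = -3*y
I = -3 (I = -3 + (1 - 1) = -3 + 0 = -3)
(W(-11, (1 - 5)/(H - 2)) + (7*I - 1))² = (-3*(1 - 5)/(0 - 2) + (7*(-3) - 1))² = (-(-12)/(-2) + (-21 - 1))² = (-(-12)*(-1)/2 - 22)² = (-3*2 - 22)² = (-6 - 22)² = (-28)² = 784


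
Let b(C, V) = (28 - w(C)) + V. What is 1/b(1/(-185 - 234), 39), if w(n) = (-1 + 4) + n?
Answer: 419/26817 ≈ 0.015624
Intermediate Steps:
w(n) = 3 + n
b(C, V) = 25 + V - C (b(C, V) = (28 - (3 + C)) + V = (28 + (-3 - C)) + V = (25 - C) + V = 25 + V - C)
1/b(1/(-185 - 234), 39) = 1/(25 + 39 - 1/(-185 - 234)) = 1/(25 + 39 - 1/(-419)) = 1/(25 + 39 - 1*(-1/419)) = 1/(25 + 39 + 1/419) = 1/(26817/419) = 419/26817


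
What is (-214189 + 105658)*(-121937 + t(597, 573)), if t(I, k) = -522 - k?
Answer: 13352785992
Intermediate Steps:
(-214189 + 105658)*(-121937 + t(597, 573)) = (-214189 + 105658)*(-121937 + (-522 - 1*573)) = -108531*(-121937 + (-522 - 573)) = -108531*(-121937 - 1095) = -108531*(-123032) = 13352785992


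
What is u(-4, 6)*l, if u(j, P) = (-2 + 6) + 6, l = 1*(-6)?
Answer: -60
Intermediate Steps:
l = -6
u(j, P) = 10 (u(j, P) = 4 + 6 = 10)
u(-4, 6)*l = 10*(-6) = -60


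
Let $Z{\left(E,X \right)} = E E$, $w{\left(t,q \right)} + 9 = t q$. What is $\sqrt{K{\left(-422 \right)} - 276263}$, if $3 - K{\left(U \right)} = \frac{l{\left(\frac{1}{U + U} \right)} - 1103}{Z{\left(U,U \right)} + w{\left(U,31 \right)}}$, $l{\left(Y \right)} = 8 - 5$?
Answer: $\frac{2 i \sqrt{1880135042861110}}{164993} \approx 525.6 i$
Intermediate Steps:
$w{\left(t,q \right)} = -9 + q t$ ($w{\left(t,q \right)} = -9 + t q = -9 + q t$)
$Z{\left(E,X \right)} = E^{2}$
$l{\left(Y \right)} = 3$
$K{\left(U \right)} = 3 + \frac{1100}{-9 + U^{2} + 31 U}$ ($K{\left(U \right)} = 3 - \frac{3 - 1103}{U^{2} + \left(-9 + 31 U\right)} = 3 - - \frac{1100}{-9 + U^{2} + 31 U} = 3 + \frac{1100}{-9 + U^{2} + 31 U}$)
$\sqrt{K{\left(-422 \right)} - 276263} = \sqrt{\frac{1073 + 3 \left(-422\right)^{2} + 93 \left(-422\right)}{-9 + \left(-422\right)^{2} + 31 \left(-422\right)} - 276263} = \sqrt{\frac{1073 + 3 \cdot 178084 - 39246}{-9 + 178084 - 13082} - 276263} = \sqrt{\frac{1073 + 534252 - 39246}{164993} - 276263} = \sqrt{\frac{1}{164993} \cdot 496079 - 276263} = \sqrt{\frac{496079}{164993} - 276263} = \sqrt{- \frac{45580965080}{164993}} = \frac{2 i \sqrt{1880135042861110}}{164993}$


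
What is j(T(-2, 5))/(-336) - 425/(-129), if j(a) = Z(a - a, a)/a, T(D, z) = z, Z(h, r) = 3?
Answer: 237871/72240 ≈ 3.2928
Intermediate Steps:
j(a) = 3/a
j(T(-2, 5))/(-336) - 425/(-129) = (3/5)/(-336) - 425/(-129) = (3*(⅕))*(-1/336) - 425*(-1/129) = (⅗)*(-1/336) + 425/129 = -1/560 + 425/129 = 237871/72240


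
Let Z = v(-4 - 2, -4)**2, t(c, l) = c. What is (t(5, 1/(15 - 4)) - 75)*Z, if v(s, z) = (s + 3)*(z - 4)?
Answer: -40320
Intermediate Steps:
v(s, z) = (-4 + z)*(3 + s) (v(s, z) = (3 + s)*(-4 + z) = (-4 + z)*(3 + s))
Z = 576 (Z = (-12 - 4*(-4 - 2) + 3*(-4) + (-4 - 2)*(-4))**2 = (-12 - 4*(-6) - 12 - 6*(-4))**2 = (-12 + 24 - 12 + 24)**2 = 24**2 = 576)
(t(5, 1/(15 - 4)) - 75)*Z = (5 - 75)*576 = -70*576 = -40320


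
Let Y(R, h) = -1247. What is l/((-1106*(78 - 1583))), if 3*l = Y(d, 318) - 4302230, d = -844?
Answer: -4303477/4993590 ≈ -0.86180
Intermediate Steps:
l = -4303477/3 (l = (-1247 - 4302230)/3 = (⅓)*(-4303477) = -4303477/3 ≈ -1.4345e+6)
l/((-1106*(78 - 1583))) = -4303477*(-1/(1106*(78 - 1583)))/3 = -4303477/(3*((-1106*(-1505)))) = -4303477/3/1664530 = -4303477/3*1/1664530 = -4303477/4993590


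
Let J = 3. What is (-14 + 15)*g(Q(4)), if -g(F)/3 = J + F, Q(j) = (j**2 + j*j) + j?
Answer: -117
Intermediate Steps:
Q(j) = j + 2*j**2 (Q(j) = (j**2 + j**2) + j = 2*j**2 + j = j + 2*j**2)
g(F) = -9 - 3*F (g(F) = -3*(3 + F) = -9 - 3*F)
(-14 + 15)*g(Q(4)) = (-14 + 15)*(-9 - 12*(1 + 2*4)) = 1*(-9 - 12*(1 + 8)) = 1*(-9 - 12*9) = 1*(-9 - 3*36) = 1*(-9 - 108) = 1*(-117) = -117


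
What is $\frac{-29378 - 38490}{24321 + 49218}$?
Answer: $- \frac{67868}{73539} \approx -0.92288$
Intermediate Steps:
$\frac{-29378 - 38490}{24321 + 49218} = - \frac{67868}{73539}$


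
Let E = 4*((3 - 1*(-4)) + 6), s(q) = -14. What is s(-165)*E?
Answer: -728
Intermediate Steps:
E = 52 (E = 4*((3 + 4) + 6) = 4*(7 + 6) = 4*13 = 52)
s(-165)*E = -14*52 = -728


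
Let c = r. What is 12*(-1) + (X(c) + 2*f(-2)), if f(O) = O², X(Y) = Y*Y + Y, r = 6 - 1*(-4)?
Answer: 106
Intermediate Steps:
r = 10 (r = 6 + 4 = 10)
c = 10
X(Y) = Y + Y² (X(Y) = Y² + Y = Y + Y²)
12*(-1) + (X(c) + 2*f(-2)) = 12*(-1) + (10*(1 + 10) + 2*(-2)²) = -12 + (10*11 + 2*4) = -12 + (110 + 8) = -12 + 118 = 106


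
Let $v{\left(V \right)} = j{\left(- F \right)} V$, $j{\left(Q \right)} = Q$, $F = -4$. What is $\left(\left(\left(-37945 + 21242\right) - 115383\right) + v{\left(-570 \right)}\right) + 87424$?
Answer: $-46942$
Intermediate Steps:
$v{\left(V \right)} = 4 V$ ($v{\left(V \right)} = \left(-1\right) \left(-4\right) V = 4 V$)
$\left(\left(\left(-37945 + 21242\right) - 115383\right) + v{\left(-570 \right)}\right) + 87424 = \left(\left(\left(-37945 + 21242\right) - 115383\right) + 4 \left(-570\right)\right) + 87424 = \left(\left(-16703 - 115383\right) - 2280\right) + 87424 = \left(-132086 - 2280\right) + 87424 = -134366 + 87424 = -46942$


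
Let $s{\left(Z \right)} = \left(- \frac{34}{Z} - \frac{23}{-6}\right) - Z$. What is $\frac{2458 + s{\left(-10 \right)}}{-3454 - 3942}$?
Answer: $- \frac{74257}{221880} \approx -0.33467$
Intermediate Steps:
$s{\left(Z \right)} = \frac{23}{6} - Z - \frac{34}{Z}$ ($s{\left(Z \right)} = \left(- \frac{34}{Z} - - \frac{23}{6}\right) - Z = \left(- \frac{34}{Z} + \frac{23}{6}\right) - Z = \left(\frac{23}{6} - \frac{34}{Z}\right) - Z = \frac{23}{6} - Z - \frac{34}{Z}$)
$\frac{2458 + s{\left(-10 \right)}}{-3454 - 3942} = \frac{2458 - \left(- \frac{83}{6} - \frac{17}{5}\right)}{-3454 - 3942} = \frac{2458 + \left(\frac{23}{6} + 10 - - \frac{17}{5}\right)}{-7396} = \left(2458 + \left(\frac{23}{6} + 10 + \frac{17}{5}\right)\right) \left(- \frac{1}{7396}\right) = \left(2458 + \frac{517}{30}\right) \left(- \frac{1}{7396}\right) = \frac{74257}{30} \left(- \frac{1}{7396}\right) = - \frac{74257}{221880}$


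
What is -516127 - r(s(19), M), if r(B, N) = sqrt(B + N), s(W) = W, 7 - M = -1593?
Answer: -516127 - sqrt(1619) ≈ -5.1617e+5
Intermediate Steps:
M = 1600 (M = 7 - 1*(-1593) = 7 + 1593 = 1600)
-516127 - r(s(19), M) = -516127 - sqrt(19 + 1600) = -516127 - sqrt(1619)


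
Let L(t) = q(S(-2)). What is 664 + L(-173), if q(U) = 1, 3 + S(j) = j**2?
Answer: 665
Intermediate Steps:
S(j) = -3 + j**2
L(t) = 1
664 + L(-173) = 664 + 1 = 665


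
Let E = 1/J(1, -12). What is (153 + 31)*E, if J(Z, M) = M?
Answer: -46/3 ≈ -15.333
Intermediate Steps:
E = -1/12 (E = 1/(-12) = -1/12 ≈ -0.083333)
(153 + 31)*E = (153 + 31)*(-1/12) = 184*(-1/12) = -46/3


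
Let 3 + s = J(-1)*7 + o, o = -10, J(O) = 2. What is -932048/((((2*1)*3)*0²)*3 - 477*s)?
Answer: 932048/477 ≈ 1954.0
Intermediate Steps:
s = 1 (s = -3 + (2*7 - 10) = -3 + (14 - 10) = -3 + 4 = 1)
-932048/((((2*1)*3)*0²)*3 - 477*s) = -932048/((((2*1)*3)*0²)*3 - 477*1) = -932048/(((2*3)*0)*3 - 477) = -932048/((6*0)*3 - 477) = -932048/(0*3 - 477) = -932048/(0 - 477) = -932048/(-477) = -932048*(-1/477) = 932048/477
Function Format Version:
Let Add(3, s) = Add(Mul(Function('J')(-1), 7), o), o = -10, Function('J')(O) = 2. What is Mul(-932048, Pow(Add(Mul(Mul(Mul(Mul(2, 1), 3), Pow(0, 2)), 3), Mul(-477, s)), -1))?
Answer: Rational(932048, 477) ≈ 1954.0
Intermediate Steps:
s = 1 (s = Add(-3, Add(Mul(2, 7), -10)) = Add(-3, Add(14, -10)) = Add(-3, 4) = 1)
Mul(-932048, Pow(Add(Mul(Mul(Mul(Mul(2, 1), 3), Pow(0, 2)), 3), Mul(-477, s)), -1)) = Mul(-932048, Pow(Add(Mul(Mul(Mul(Mul(2, 1), 3), Pow(0, 2)), 3), Mul(-477, 1)), -1)) = Mul(-932048, Pow(Add(Mul(Mul(Mul(2, 3), 0), 3), -477), -1)) = Mul(-932048, Pow(Add(Mul(Mul(6, 0), 3), -477), -1)) = Mul(-932048, Pow(Add(Mul(0, 3), -477), -1)) = Mul(-932048, Pow(Add(0, -477), -1)) = Mul(-932048, Pow(-477, -1)) = Mul(-932048, Rational(-1, 477)) = Rational(932048, 477)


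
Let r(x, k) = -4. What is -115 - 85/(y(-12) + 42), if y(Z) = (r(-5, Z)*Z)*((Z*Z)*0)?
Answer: -4915/42 ≈ -117.02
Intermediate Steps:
y(Z) = 0 (y(Z) = (-4*Z)*((Z*Z)*0) = (-4*Z)*(Z²*0) = -4*Z*0 = 0)
-115 - 85/(y(-12) + 42) = -115 - 85/(0 + 42) = -115 - 85/42 = -4915/42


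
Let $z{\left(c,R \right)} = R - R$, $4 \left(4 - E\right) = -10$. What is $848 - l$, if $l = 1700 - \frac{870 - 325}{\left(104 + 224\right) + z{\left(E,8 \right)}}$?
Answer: $- \frac{278911}{328} \approx -850.34$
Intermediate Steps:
$E = \frac{13}{2}$ ($E = 4 - - \frac{5}{2} = 4 + \frac{5}{2} = \frac{13}{2} \approx 6.5$)
$z{\left(c,R \right)} = 0$
$l = \frac{557055}{328}$ ($l = 1700 - \frac{870 - 325}{\left(104 + 224\right) + 0} = 1700 - \frac{545}{328 + 0} = 1700 - \frac{545}{328} = \frac{557055}{328} \approx 1698.3$)
$848 - l = 848 - \frac{557055}{328} = - \frac{278911}{328}$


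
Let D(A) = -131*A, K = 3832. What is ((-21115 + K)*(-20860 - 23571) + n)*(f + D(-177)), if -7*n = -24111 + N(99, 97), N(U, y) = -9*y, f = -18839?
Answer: 23371942644660/7 ≈ 3.3389e+12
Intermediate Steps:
n = 24984/7 (n = -(-24111 - 9*97)/7 = -(-24111 - 873)/7 = -1/7*(-24984) = 24984/7 ≈ 3569.1)
((-21115 + K)*(-20860 - 23571) + n)*(f + D(-177)) = ((-21115 + 3832)*(-20860 - 23571) + 24984/7)*(-18839 - 131*(-177)) = (-17283*(-44431) + 24984/7)*(-18839 + 23187) = (767900973 + 24984/7)*4348 = (5375331795/7)*4348 = 23371942644660/7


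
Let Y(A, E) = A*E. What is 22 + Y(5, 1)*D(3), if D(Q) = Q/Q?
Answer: 27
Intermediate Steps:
D(Q) = 1
22 + Y(5, 1)*D(3) = 22 + (5*1)*1 = 22 + 5*1 = 22 + 5 = 27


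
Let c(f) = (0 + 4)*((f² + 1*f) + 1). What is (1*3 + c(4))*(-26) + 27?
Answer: -2235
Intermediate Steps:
c(f) = 4 + 4*f + 4*f² (c(f) = 4*((f² + f) + 1) = 4*((f + f²) + 1) = 4*(1 + f + f²) = 4 + 4*f + 4*f²)
(1*3 + c(4))*(-26) + 27 = (1*3 + (4 + 4*4 + 4*4²))*(-26) + 27 = (3 + (4 + 16 + 4*16))*(-26) + 27 = (3 + (4 + 16 + 64))*(-26) + 27 = (3 + 84)*(-26) + 27 = 87*(-26) + 27 = -2262 + 27 = -2235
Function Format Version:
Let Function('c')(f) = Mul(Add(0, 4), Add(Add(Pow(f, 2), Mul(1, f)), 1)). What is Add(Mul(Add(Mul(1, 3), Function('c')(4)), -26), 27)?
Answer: -2235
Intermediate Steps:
Function('c')(f) = Add(4, Mul(4, f), Mul(4, Pow(f, 2))) (Function('c')(f) = Mul(4, Add(Add(Pow(f, 2), f), 1)) = Mul(4, Add(Add(f, Pow(f, 2)), 1)) = Mul(4, Add(1, f, Pow(f, 2))) = Add(4, Mul(4, f), Mul(4, Pow(f, 2))))
Add(Mul(Add(Mul(1, 3), Function('c')(4)), -26), 27) = Add(Mul(Add(Mul(1, 3), Add(4, Mul(4, 4), Mul(4, Pow(4, 2)))), -26), 27) = Add(Mul(Add(3, Add(4, 16, Mul(4, 16))), -26), 27) = Add(Mul(Add(3, Add(4, 16, 64)), -26), 27) = Add(Mul(Add(3, 84), -26), 27) = Add(Mul(87, -26), 27) = Add(-2262, 27) = -2235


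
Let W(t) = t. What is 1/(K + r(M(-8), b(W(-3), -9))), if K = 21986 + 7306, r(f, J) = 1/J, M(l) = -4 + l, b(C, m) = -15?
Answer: 15/439379 ≈ 3.4139e-5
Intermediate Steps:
K = 29292
1/(K + r(M(-8), b(W(-3), -9))) = 1/(29292 + 1/(-15)) = 1/(29292 - 1/15) = 1/(439379/15) = 15/439379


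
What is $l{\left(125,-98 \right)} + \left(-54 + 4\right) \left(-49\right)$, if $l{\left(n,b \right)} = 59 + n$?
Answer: $2634$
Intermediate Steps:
$l{\left(125,-98 \right)} + \left(-54 + 4\right) \left(-49\right) = \left(59 + 125\right) + \left(-54 + 4\right) \left(-49\right) = 184 - -2450 = 184 + 2450 = 2634$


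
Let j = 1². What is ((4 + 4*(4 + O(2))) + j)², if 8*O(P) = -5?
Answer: 1369/4 ≈ 342.25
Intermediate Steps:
O(P) = -5/8 (O(P) = (⅛)*(-5) = -5/8)
j = 1
((4 + 4*(4 + O(2))) + j)² = ((4 + 4*(4 - 5/8)) + 1)² = ((4 + 4*(27/8)) + 1)² = ((4 + 27/2) + 1)² = (35/2 + 1)² = (37/2)² = 1369/4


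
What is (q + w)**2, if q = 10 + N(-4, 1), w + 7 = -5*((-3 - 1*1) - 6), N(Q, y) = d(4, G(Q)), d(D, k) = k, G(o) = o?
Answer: 2401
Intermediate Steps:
N(Q, y) = Q
w = 43 (w = -7 - 5*((-3 - 1*1) - 6) = -7 - 5*((-3 - 1) - 6) = -7 - 5*(-4 - 6) = -7 - 5*(-10) = -7 + 50 = 43)
q = 6 (q = 10 - 4 = 6)
(q + w)**2 = (6 + 43)**2 = 49**2 = 2401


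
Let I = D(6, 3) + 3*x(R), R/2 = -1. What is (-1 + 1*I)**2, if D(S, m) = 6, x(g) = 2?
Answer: 121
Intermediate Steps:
R = -2 (R = 2*(-1) = -2)
I = 12 (I = 6 + 3*2 = 6 + 6 = 12)
(-1 + 1*I)**2 = (-1 + 1*12)**2 = (-1 + 12)**2 = 11**2 = 121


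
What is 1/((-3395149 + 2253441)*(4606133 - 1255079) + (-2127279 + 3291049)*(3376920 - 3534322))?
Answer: -1/4009104885772 ≈ -2.4943e-13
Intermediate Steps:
1/((-3395149 + 2253441)*(4606133 - 1255079) + (-2127279 + 3291049)*(3376920 - 3534322)) = 1/(-1141708*3351054 + 1163770*(-157402)) = 1/(-3825925160232 - 183179725540) = 1/(-4009104885772) = -1/4009104885772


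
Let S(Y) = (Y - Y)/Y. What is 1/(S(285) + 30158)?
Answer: 1/30158 ≈ 3.3159e-5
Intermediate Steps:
S(Y) = 0 (S(Y) = 0/Y = 0)
1/(S(285) + 30158) = 1/(0 + 30158) = 1/30158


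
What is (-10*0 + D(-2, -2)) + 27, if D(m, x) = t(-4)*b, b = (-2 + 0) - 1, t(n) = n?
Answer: 39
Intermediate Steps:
b = -3 (b = -2 - 1 = -3)
D(m, x) = 12 (D(m, x) = -4*(-3) = 12)
(-10*0 + D(-2, -2)) + 27 = (-10*0 + 12) + 27 = (0 + 12) + 27 = 12 + 27 = 39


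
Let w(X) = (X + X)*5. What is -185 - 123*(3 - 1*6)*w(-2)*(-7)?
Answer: 51475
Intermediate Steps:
w(X) = 10*X (w(X) = (2*X)*5 = 10*X)
-185 - 123*(3 - 1*6)*w(-2)*(-7) = -185 - 123*(3 - 1*6)*(10*(-2))*(-7) = -185 - 123*(3 - 6)*(-20)*(-7) = -185 - 123*(-3*(-20))*(-7) = -185 - 7380*(-7) = -185 - 123*(-420) = -185 + 51660 = 51475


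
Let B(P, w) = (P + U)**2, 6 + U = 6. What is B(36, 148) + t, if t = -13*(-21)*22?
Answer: 7302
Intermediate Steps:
U = 0 (U = -6 + 6 = 0)
t = 6006 (t = 273*22 = 6006)
B(P, w) = P**2 (B(P, w) = (P + 0)**2 = P**2)
B(36, 148) + t = 36**2 + 6006 = 1296 + 6006 = 7302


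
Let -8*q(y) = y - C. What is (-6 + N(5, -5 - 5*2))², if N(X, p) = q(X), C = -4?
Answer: 3249/64 ≈ 50.766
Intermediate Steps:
q(y) = -½ - y/8 (q(y) = -(y - 1*(-4))/8 = -(y + 4)/8 = -(4 + y)/8 = -½ - y/8)
N(X, p) = -½ - X/8
(-6 + N(5, -5 - 5*2))² = (-6 + (-½ - ⅛*5))² = (-6 + (-½ - 5/8))² = (-6 - 9/8)² = (-57/8)² = 3249/64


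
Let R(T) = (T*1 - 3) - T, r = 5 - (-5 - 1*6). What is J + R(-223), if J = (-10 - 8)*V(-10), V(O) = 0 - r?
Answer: 285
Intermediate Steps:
r = 16 (r = 5 - (-5 - 6) = 5 - 1*(-11) = 5 + 11 = 16)
V(O) = -16 (V(O) = 0 - 1*16 = 0 - 16 = -16)
R(T) = -3 (R(T) = (T - 3) - T = (-3 + T) - T = -3)
J = 288 (J = (-10 - 8)*(-16) = -18*(-16) = 288)
J + R(-223) = 288 - 3 = 285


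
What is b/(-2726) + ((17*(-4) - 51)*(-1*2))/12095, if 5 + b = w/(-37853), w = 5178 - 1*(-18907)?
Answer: 13569520207/624025063705 ≈ 0.021745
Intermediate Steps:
w = 24085 (w = 5178 + 18907 = 24085)
b = -213350/37853 (b = -5 + 24085/(-37853) = -5 + 24085*(-1/37853) = -5 - 24085/37853 = -213350/37853 ≈ -5.6363)
b/(-2726) + ((17*(-4) - 51)*(-1*2))/12095 = -213350/37853/(-2726) + ((17*(-4) - 51)*(-1*2))/12095 = -213350/37853*(-1/2726) + ((-68 - 51)*(-2))*(1/12095) = 106675/51593639 - 119*(-2)*(1/12095) = 106675/51593639 + 238*(1/12095) = 106675/51593639 + 238/12095 = 13569520207/624025063705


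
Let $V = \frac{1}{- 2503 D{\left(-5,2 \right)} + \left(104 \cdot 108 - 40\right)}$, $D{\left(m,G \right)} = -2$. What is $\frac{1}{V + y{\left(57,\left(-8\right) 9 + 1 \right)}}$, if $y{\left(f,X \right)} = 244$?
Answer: $\frac{16198}{3952313} \approx 0.0040984$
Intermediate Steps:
$V = \frac{1}{16198}$ ($V = \frac{1}{\left(-2503\right) \left(-2\right) + \left(104 \cdot 108 - 40\right)} = \frac{1}{5006 + \left(11232 - 40\right)} = \frac{1}{5006 + 11192} = \frac{1}{16198} \approx 6.1736 \cdot 10^{-5}$)
$\frac{1}{V + y{\left(57,\left(-8\right) 9 + 1 \right)}} = \frac{1}{\frac{1}{16198} + 244} = \frac{1}{\frac{3952313}{16198}} = \frac{16198}{3952313}$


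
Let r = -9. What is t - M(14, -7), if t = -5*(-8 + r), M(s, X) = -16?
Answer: 101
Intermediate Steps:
t = 85 (t = -5*(-8 - 9) = -5*(-17) = 85)
t - M(14, -7) = 85 - 1*(-16) = 85 + 16 = 101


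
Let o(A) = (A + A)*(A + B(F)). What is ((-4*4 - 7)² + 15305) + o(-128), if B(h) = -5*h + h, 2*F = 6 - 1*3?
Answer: 50138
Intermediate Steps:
F = 3/2 (F = (6 - 1*3)/2 = (6 - 3)/2 = (½)*3 = 3/2 ≈ 1.5000)
B(h) = -4*h
o(A) = 2*A*(-6 + A) (o(A) = (A + A)*(A - 4*3/2) = (2*A)*(A - 6) = (2*A)*(-6 + A) = 2*A*(-6 + A))
((-4*4 - 7)² + 15305) + o(-128) = ((-4*4 - 7)² + 15305) + 2*(-128)*(-6 - 128) = ((-16 - 7)² + 15305) + 2*(-128)*(-134) = ((-23)² + 15305) + 34304 = (529 + 15305) + 34304 = 15834 + 34304 = 50138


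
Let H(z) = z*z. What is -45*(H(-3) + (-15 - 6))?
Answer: 540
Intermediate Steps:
H(z) = z²
-45*(H(-3) + (-15 - 6)) = -45*((-3)² + (-15 - 6)) = -45*(9 - 21) = -45*(-12) = 540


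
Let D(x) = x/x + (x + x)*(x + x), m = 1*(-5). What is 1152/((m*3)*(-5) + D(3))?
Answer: 72/7 ≈ 10.286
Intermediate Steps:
m = -5
D(x) = 1 + 4*x² (D(x) = 1 + (2*x)*(2*x) = 1 + 4*x²)
1152/((m*3)*(-5) + D(3)) = 1152/(-5*3*(-5) + (1 + 4*3²)) = 1152/(-15*(-5) + (1 + 4*9)) = 1152/(75 + (1 + 36)) = 1152/(75 + 37) = 1152/112 = 1152*(1/112) = 72/7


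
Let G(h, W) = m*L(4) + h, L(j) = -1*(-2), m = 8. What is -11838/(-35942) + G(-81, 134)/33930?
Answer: 3071747/9380862 ≈ 0.32745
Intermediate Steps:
L(j) = 2
G(h, W) = 16 + h (G(h, W) = 8*2 + h = 16 + h)
-11838/(-35942) + G(-81, 134)/33930 = -11838/(-35942) + (16 - 81)/33930 = -11838*(-1/35942) - 65*1/33930 = 5919/17971 - 1/522 = 3071747/9380862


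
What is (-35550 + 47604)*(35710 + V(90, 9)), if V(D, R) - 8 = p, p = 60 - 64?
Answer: 430496556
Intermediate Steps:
p = -4
V(D, R) = 4 (V(D, R) = 8 - 4 = 4)
(-35550 + 47604)*(35710 + V(90, 9)) = (-35550 + 47604)*(35710 + 4) = 12054*35714 = 430496556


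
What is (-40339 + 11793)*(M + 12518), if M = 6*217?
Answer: -394505720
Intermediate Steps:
M = 1302
(-40339 + 11793)*(M + 12518) = (-40339 + 11793)*(1302 + 12518) = -28546*13820 = -394505720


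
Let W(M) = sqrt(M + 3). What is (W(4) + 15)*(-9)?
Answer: -135 - 9*sqrt(7) ≈ -158.81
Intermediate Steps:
W(M) = sqrt(3 + M)
(W(4) + 15)*(-9) = (sqrt(3 + 4) + 15)*(-9) = (sqrt(7) + 15)*(-9) = (15 + sqrt(7))*(-9) = -135 - 9*sqrt(7)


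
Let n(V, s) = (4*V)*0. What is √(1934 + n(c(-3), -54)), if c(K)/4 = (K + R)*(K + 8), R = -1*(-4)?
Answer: √1934 ≈ 43.977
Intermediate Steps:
R = 4
c(K) = 4*(4 + K)*(8 + K) (c(K) = 4*((K + 4)*(K + 8)) = 4*((4 + K)*(8 + K)) = 4*(4 + K)*(8 + K))
n(V, s) = 0
√(1934 + n(c(-3), -54)) = √(1934 + 0) = √1934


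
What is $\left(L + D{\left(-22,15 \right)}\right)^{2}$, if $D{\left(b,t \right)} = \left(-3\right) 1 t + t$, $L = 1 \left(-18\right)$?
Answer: $2304$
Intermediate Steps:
$L = -18$
$D{\left(b,t \right)} = - 2 t$ ($D{\left(b,t \right)} = - 3 t + t = - 2 t$)
$\left(L + D{\left(-22,15 \right)}\right)^{2} = \left(-18 - 30\right)^{2} = \left(-48\right)^{2} = 2304$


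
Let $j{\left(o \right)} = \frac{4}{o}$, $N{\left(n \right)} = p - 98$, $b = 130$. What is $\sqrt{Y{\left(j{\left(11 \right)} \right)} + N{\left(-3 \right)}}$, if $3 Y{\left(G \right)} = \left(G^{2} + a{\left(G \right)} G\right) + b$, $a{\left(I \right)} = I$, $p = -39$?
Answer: $\frac{13 i \sqrt{67}}{11} \approx 9.6736 i$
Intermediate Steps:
$N{\left(n \right)} = -137$ ($N{\left(n \right)} = -39 - 98 = -137$)
$Y{\left(G \right)} = \frac{130}{3} + \frac{2 G^{2}}{3}$ ($Y{\left(G \right)} = \frac{\left(G^{2} + G G\right) + 130}{3} = \frac{\left(G^{2} + G^{2}\right) + 130}{3} = \frac{2 G^{2} + 130}{3} = \frac{130 + 2 G^{2}}{3} = \frac{130}{3} + \frac{2 G^{2}}{3}$)
$\sqrt{Y{\left(j{\left(11 \right)} \right)} + N{\left(-3 \right)}} = \sqrt{\left(\frac{130}{3} + \frac{2 \left(\frac{4}{11}\right)^{2}}{3}\right) - 137} = \sqrt{\left(\frac{130}{3} + \frac{2}{3} \cdot \frac{16}{121}\right) - 137} = \sqrt{\left(\frac{130}{3} + \frac{32}{363}\right) - 137} = \sqrt{\frac{5254}{121} - 137} = \sqrt{- \frac{11323}{121}} = \frac{13 i \sqrt{67}}{11}$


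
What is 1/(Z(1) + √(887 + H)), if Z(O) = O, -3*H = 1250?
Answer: -3/1408 + √4233/1408 ≈ 0.044078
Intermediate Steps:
H = -1250/3 (H = -⅓*1250 = -1250/3 ≈ -416.67)
1/(Z(1) + √(887 + H)) = 1/(1 + √(887 - 1250/3)) = 1/(1 + √(1411/3)) = 1/(1 + √4233/3)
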